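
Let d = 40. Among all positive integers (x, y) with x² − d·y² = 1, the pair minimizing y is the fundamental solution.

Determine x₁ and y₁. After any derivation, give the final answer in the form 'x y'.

19 3

[6; 3,12] for √40; ℓ=2 ⇒ convergent index 1
k=0  a_k=6  p_k/q_k = 6/1
k=1  a_k=3  p_k/q_k = 19/3
→ (19, 3).  Check: 19²=361, 40·3²=360, difference 1.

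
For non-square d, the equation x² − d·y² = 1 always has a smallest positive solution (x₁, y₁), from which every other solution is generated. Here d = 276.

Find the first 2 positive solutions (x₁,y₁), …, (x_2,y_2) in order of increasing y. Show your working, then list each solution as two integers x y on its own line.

d=276: √d = [16; 1,1,1,1,2,2,2,1,1,1,1,32] (ℓ=12, even), read p_11/q_11
a_0=16:  p_0=16·1+0=16,  q_0=16·0+1=1
a_1=1:  p_1=1·16+1=17,  q_1=1·1+0=1
a_2=1:  p_2=1·17+16=33,  q_2=1·1+1=2
a_3=1:  p_3=1·33+17=50,  q_3=1·2+1=3
…
a_5=2:  p_5=2·83+50=216,  q_5=2·5+3=13
a_6=2:  p_6=2·216+83=515,  q_6=2·13+5=31
a_7=2:  p_7=2·515+216=1246,  q_7=2·31+13=75
a_8=1:  p_8=1·1246+515=1761,  q_8=1·75+31=106
a_9=1:  p_9=1·1761+1246=3007,  q_9=1·106+75=181
a_10=1:  p_10=1·3007+1761=4768,  q_10=1·181+106=287
a_11=1:  p_11=1·4768+3007=7775,  q_11=1·287+181=468
→ (7775, 468).  Check: 7775²=60450625, 276·468²=60450624, difference 1.
(7775+468√276)^2 = 120901249 + 7277400√276

7775 468
120901249 7277400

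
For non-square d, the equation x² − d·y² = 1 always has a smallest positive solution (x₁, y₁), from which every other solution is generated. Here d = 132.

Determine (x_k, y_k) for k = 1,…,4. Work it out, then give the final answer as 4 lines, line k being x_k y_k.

√132 = [11; 2,22, …], period ℓ=2 (even) → k=1
step 0: (11, 1)  from 11·(1,0) + (0,1)
step 1: (23, 2)  from 2·(11,1) + (1,0)
→ (23, 2).  Check: 23²=529, 132·2²=528, difference 1.
(x_2, y_2) = (23·23 + 132·2·2, 23·2 + 2·23) = (1057, 92)
(x_3, y_3) = (23·1057 + 132·2·92, 23·92 + 2·1057) = (48599, 4230)
(x_4, y_4) = (23·48599 + 132·2·4230, 23·4230 + 2·48599) = (2234497, 194488)

23 2
1057 92
48599 4230
2234497 194488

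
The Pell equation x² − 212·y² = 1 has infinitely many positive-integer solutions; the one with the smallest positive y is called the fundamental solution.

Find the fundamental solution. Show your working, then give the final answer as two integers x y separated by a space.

66249 4550

√212 → a₀=14, period (1,1,3,1,1,…,1,1,28); ℓ=14 even so k=13
i=0: a=14 ⇒ p=14, q=1
i=1: a=1 ⇒ p=15, q=1
…
i=3: a=3 ⇒ p=102, q=7
…
i=5: a=1 ⇒ p=233, q=16
…
i=7: a=6 ⇒ p=2417, q=166
i=8: a=1 ⇒ p=2781, q=191
i=9: a=1 ⇒ p=5198, q=357
…
i=12: a=1 ⇒ p=37114, q=2549
i=13: a=1 ⇒ p=66249, q=4550
(x₁, y₁) = (66249, 4550);  66249² − 212·4550² = 1 ✓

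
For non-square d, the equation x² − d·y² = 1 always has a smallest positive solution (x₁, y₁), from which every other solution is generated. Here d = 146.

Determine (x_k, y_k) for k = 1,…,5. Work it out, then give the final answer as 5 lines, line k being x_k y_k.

145 12
42049 3480
12194065 1009188
3536236801 292661040
1025496478225 84870692412

√146 → a₀=12, period (12,24); ℓ=2 even so k=1
step 0: (12, 1)  from 12·(1,0) + (0,1)
step 1: (145, 12)  from 12·(12,1) + (1,0)
fundamental: x₁=145, y₁=12  (since 21025 − 146·144 = 1)
n=2: (145,12)∘(145,12) = (145·145+146·12·12, 145·12+12·145) = (42049,3480)
n=3: (42049,3480)∘(145,12) = (145·42049+146·12·3480, 145·3480+12·42049) = (12194065,1009188)
n=4: (12194065,1009188)∘(145,12) = (145·12194065+146·12·1009188, 145·1009188+12·12194065) = (3536236801,292661040)
n=5: (3536236801,292661040)∘(145,12) = (145·3536236801+146·12·292661040, 145·292661040+12·3536236801) = (1025496478225,84870692412)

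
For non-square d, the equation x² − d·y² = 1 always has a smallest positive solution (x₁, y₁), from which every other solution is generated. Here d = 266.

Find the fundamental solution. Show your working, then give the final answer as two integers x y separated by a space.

√266 = [16; 3,4,3,32, …], period ℓ=4 (even) → k=3
step 0: (16, 1)  from 16·(1,0) + (0,1)
…
step 2: (212, 13)  from 4·(49,3) + (16,1)
step 3: (685, 42)  from 3·(212,13) + (49,3)
fundamental: x₁=685, y₁=42  (since 469225 − 266·1764 = 1)

685 42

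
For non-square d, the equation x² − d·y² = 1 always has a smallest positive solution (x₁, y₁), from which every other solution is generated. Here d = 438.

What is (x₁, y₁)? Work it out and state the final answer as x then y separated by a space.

√438 = [20; 1,12,1,40, …], period ℓ=4 (even) → k=3
a_0=20:  p_0=20·1+0=20,  q_0=20·0+1=1
…
a_2=12:  p_2=12·21+20=272,  q_2=12·1+1=13
a_3=1:  p_3=1·272+21=293,  q_3=1·13+1=14
fundamental: x₁=293, y₁=14  (since 85849 − 438·196 = 1)

293 14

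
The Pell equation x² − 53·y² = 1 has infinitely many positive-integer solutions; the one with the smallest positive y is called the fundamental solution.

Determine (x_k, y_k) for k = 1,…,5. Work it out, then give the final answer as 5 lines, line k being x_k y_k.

66249 9100
8777860001 1205731800
1163048894346249 159757052027300
154101652394311440001 21167489878307463600
20418160737778428282906249 2804650073736225260045500

√53 = [7; 3,1,1,3,14, …], period ℓ=5 (odd) → k=9
a_0=7:  p_0=7·1+0=7,  q_0=7·0+1=1
a_1=3:  p_1=3·7+1=22,  q_1=3·1+0=3
a_2=1:  p_2=1·22+7=29,  q_2=1·3+1=4
…
a_4=3:  p_4=3·51+29=182,  q_4=3·7+4=25
a_5=14:  p_5=14·182+51=2599,  q_5=14·25+7=357
a_6=3:  p_6=3·2599+182=7979,  q_6=3·357+25=1096
…
a_8=1:  p_8=1·10578+7979=18557,  q_8=1·1453+1096=2549
a_9=3:  p_9=3·18557+10578=66249,  q_9=3·2549+1453=9100
(x₁, y₁) = (66249, 9100);  66249² − 53·9100² = 1 ✓
(66249+9100√53)^2 = 8777860001 + 1205731800√53
(66249+9100√53)^3 = 1163048894346249 + 159757052027300√53
(66249+9100√53)^4 = 154101652394311440001 + 21167489878307463600√53
(66249+9100√53)^5 = 20418160737778428282906249 + 2804650073736225260045500√53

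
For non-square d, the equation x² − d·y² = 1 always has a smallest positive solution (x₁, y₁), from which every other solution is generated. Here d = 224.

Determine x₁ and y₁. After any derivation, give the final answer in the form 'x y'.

15 1

[14; 1,28] for √224; ℓ=2 ⇒ convergent index 1
k=0  a_k=14  p_k/q_k = 14/1
k=1  a_k=1  p_k/q_k = 15/1
(x₁, y₁) = (15, 1);  15² − 224·1² = 1 ✓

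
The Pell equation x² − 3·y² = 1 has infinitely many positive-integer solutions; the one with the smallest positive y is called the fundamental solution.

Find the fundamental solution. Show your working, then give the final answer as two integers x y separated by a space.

√3 = [1; 1,2, …], period ℓ=2 (even) → k=1
a_0=1:  p_0=1·1+0=1,  q_0=1·0+1=1
a_1=1:  p_1=1·1+1=2,  q_1=1·1+0=1
(x₁, y₁) = (2, 1);  2² − 3·1² = 1 ✓

2 1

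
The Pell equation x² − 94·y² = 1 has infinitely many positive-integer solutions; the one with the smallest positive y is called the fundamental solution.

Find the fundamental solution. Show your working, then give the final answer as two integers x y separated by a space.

√94 = [9; 1,2,3,1,1,…,2,1,18, …], period ℓ=16 (even) → k=15
a_0=9:  p_0=9·1+0=9,  q_0=9·0+1=1
a_1=1:  p_1=1·9+1=10,  q_1=1·1+0=1
a_2=2:  p_2=2·10+9=29,  q_2=2·1+1=3
a_3=3:  p_3=3·29+10=97,  q_3=3·3+1=10
a_4=1:  p_4=1·97+29=126,  q_4=1·10+3=13
…
a_7=1:  p_7=1·1241+223=1464,  q_7=1·128+23=151
a_8=8:  p_8=8·1464+1241=12953,  q_8=8·151+128=1336
a_9=1:  p_9=1·12953+1464=14417,  q_9=1·1336+151=1487
a_10=5:  p_10=5·14417+12953=85038,  q_10=5·1487+1336=8771
…
a_12=1:  p_12=1·99455+85038=184493,  q_12=1·10258+8771=19029
…
a_14=2:  p_14=2·652934+184493=1490361,  q_14=2·67345+19029=153719
a_15=1:  p_15=1·1490361+652934=2143295,  q_15=1·153719+67345=221064
fundamental: x₁=2143295, y₁=221064  (since 4593713457025 − 94·48869292096 = 1)

2143295 221064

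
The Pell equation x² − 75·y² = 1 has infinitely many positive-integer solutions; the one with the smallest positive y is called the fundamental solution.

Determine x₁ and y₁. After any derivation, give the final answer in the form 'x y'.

26 3

√75 → a₀=8, period (1,1,1,16); ℓ=4 even so k=3
i=0: a=8 ⇒ p=8, q=1
i=1: a=1 ⇒ p=9, q=1
i=2: a=1 ⇒ p=17, q=2
i=3: a=1 ⇒ p=26, q=3
→ (26, 3).  Check: 26²=676, 75·3²=675, difference 1.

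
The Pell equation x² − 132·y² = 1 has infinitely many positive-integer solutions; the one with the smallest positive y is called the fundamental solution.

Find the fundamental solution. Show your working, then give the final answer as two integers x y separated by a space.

23 2

d=132: √d = [11; 2,22] (ℓ=2, even), read p_1/q_1
k=0  a_k=11  p_k/q_k = 11/1
k=1  a_k=2  p_k/q_k = 23/2
(x₁, y₁) = (23, 2);  23² − 132·2² = 1 ✓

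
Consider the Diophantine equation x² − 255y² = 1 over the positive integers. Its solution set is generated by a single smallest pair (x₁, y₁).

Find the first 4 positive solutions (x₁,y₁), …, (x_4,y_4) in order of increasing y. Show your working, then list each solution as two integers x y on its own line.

√255 → a₀=15, period (1,30); ℓ=2 even so k=1
k=0  a_k=15  p_k/q_k = 15/1
k=1  a_k=1  p_k/q_k = 16/1
(x₁, y₁) = (16, 1);  16² − 255·1² = 1 ✓
(x_2, y_2) = (16·16 + 255·1·1, 16·1 + 1·16) = (511, 32)
(x_3, y_3) = (16·511 + 255·1·32, 16·32 + 1·511) = (16336, 1023)
(x_4, y_4) = (16·16336 + 255·1·1023, 16·1023 + 1·16336) = (522241, 32704)

16 1
511 32
16336 1023
522241 32704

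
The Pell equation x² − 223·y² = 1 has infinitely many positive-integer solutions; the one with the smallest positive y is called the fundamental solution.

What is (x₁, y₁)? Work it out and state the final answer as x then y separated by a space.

d=223: √d = [14; 1,13,1,28] (ℓ=4, even), read p_3/q_3
i=0: a=14 ⇒ p=14, q=1
i=1: a=1 ⇒ p=15, q=1
i=2: a=13 ⇒ p=209, q=14
i=3: a=1 ⇒ p=224, q=15
(x₁, y₁) = (224, 15);  224² − 223·15² = 1 ✓

224 15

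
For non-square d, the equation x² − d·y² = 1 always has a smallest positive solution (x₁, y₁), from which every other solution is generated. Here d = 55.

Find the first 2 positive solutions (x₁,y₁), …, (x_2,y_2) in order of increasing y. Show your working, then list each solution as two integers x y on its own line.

d=55: √d = [7; 2,2,2,14] (ℓ=4, even), read p_3/q_3
k=0  a_k=7  p_k/q_k = 7/1
…
k=2  a_k=2  p_k/q_k = 37/5
k=3  a_k=2  p_k/q_k = 89/12
fundamental: x₁=89, y₁=12  (since 7921 − 55·144 = 1)
n=2: (89,12)∘(89,12) = (89·89+55·12·12, 89·12+12·89) = (15841,2136)

89 12
15841 2136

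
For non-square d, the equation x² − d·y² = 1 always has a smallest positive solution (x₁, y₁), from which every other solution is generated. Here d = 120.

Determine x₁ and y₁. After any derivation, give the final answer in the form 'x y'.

[10; 1,20] for √120; ℓ=2 ⇒ convergent index 1
step 0: (10, 1)  from 10·(1,0) + (0,1)
step 1: (11, 1)  from 1·(10,1) + (1,0)
fundamental: x₁=11, y₁=1  (since 121 − 120·1 = 1)

11 1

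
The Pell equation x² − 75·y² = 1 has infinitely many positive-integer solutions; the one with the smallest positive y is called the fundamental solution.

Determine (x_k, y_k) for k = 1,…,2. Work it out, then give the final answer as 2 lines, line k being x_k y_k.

26 3
1351 156

√75 → a₀=8, period (1,1,1,16); ℓ=4 even so k=3
step 0: (8, 1)  from 8·(1,0) + (0,1)
step 1: (9, 1)  from 1·(8,1) + (1,0)
step 2: (17, 2)  from 1·(9,1) + (8,1)
step 3: (26, 3)  from 1·(17,2) + (9,1)
→ (26, 3).  Check: 26²=676, 75·3²=675, difference 1.
n=2: (26,3)∘(26,3) = (26·26+75·3·3, 26·3+3·26) = (1351,156)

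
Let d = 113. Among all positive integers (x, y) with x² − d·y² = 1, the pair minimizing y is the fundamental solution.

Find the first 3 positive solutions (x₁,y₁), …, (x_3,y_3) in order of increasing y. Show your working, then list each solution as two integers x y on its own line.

1204353 113296
2900932297217 272896754976
6987493029899166849 657328051091107760

d=113: √d = [10; 1,1,1,2,2,1,1,1,20] (ℓ=9, odd), read p_17/q_17
k=0  a_k=10  p_k/q_k = 10/1
…
k=2  a_k=1  p_k/q_k = 21/2
…
k=5  a_k=2  p_k/q_k = 202/19
k=6  a_k=1  p_k/q_k = 287/27
k=7  a_k=1  p_k/q_k = 489/46
k=8  a_k=1  p_k/q_k = 776/73
k=9  a_k=20  p_k/q_k = 16009/1506
k=10  a_k=1  p_k/q_k = 16785/1579
…
k=12  a_k=1  p_k/q_k = 49579/4664
…
k=16  a_k=1  p_k/q_k = 758918/71393
k=17  a_k=1  p_k/q_k = 1204353/113296
fundamental: x₁=1204353, y₁=113296  (since 1450466148609 − 113·12835983616 = 1)
n=2: (1204353,113296)∘(1204353,113296) = (1204353·1204353+113·113296·113296, 1204353·113296+113296·1204353) = (2900932297217,272896754976)
n=3: (2900932297217,272896754976)∘(1204353,113296) = (1204353·2900932297217+113·113296·272896754976, 1204353·272896754976+113296·2900932297217) = (6987493029899166849,657328051091107760)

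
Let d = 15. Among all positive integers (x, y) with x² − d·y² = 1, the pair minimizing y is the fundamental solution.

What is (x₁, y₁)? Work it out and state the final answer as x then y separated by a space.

d=15: √d = [3; 1,6] (ℓ=2, even), read p_1/q_1
i=0: a=3 ⇒ p=3, q=1
i=1: a=1 ⇒ p=4, q=1
→ (4, 1).  Check: 4²=16, 15·1²=15, difference 1.

4 1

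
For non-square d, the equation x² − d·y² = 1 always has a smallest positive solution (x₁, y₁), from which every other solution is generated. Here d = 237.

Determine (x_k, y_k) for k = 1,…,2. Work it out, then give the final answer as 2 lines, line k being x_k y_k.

d=237: √d = [15; 2,1,1,7,10,7,1,1,2,30] (ℓ=10, even), read p_9/q_9
i=0: a=15 ⇒ p=15, q=1
i=1: a=2 ⇒ p=31, q=2
i=2: a=1 ⇒ p=46, q=3
i=3: a=1 ⇒ p=77, q=5
…
i=5: a=10 ⇒ p=5927, q=385
…
i=8: a=1 ⇒ p=90075, q=5851
i=9: a=2 ⇒ p=228151, q=14820
fundamental: x₁=228151, y₁=14820  (since 52052878801 − 237·219632400 = 1)
(228151+14820√237)^2 = 104105757601 + 6762395640√237

228151 14820
104105757601 6762395640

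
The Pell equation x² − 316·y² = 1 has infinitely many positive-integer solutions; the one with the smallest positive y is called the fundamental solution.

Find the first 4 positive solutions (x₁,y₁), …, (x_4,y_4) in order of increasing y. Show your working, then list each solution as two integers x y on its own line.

12799 720
327628801 18430560
8386642035199 471785474160
214681262489395201 12076764549117120

√316 = [17; 1,3,2,8,2,3,1,34, …], period ℓ=8 (even) → k=7
a_0=17:  p_0=17·1+0=17,  q_0=17·0+1=1
a_1=1:  p_1=1·17+1=18,  q_1=1·1+0=1
…
a_4=8:  p_4=8·160+71=1351,  q_4=8·9+4=76
…
a_6=3:  p_6=3·2862+1351=9937,  q_6=3·161+76=559
a_7=1:  p_7=1·9937+2862=12799,  q_7=1·559+161=720
fundamental: x₁=12799, y₁=720  (since 163814401 − 316·518400 = 1)
(x_2, y_2) = (12799·12799 + 316·720·720, 12799·720 + 720·12799) = (327628801, 18430560)
(x_3, y_3) = (12799·327628801 + 316·720·18430560, 12799·18430560 + 720·327628801) = (8386642035199, 471785474160)
(x_4, y_4) = (12799·8386642035199 + 316·720·471785474160, 12799·471785474160 + 720·8386642035199) = (214681262489395201, 12076764549117120)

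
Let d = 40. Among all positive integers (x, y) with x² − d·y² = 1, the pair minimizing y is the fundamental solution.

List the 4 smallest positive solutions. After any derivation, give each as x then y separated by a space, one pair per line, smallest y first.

19 3
721 114
27379 4329
1039681 164388

√40 → a₀=6, period (3,12); ℓ=2 even so k=1
step 0: (6, 1)  from 6·(1,0) + (0,1)
step 1: (19, 3)  from 3·(6,1) + (1,0)
→ (19, 3).  Check: 19²=361, 40·3²=360, difference 1.
k=2:  x_2 = 19·19+40·3·3 = 721,  y_2 = 19·3+3·19 = 114
k=3:  x_3 = 19·721+40·3·114 = 27379,  y_3 = 19·114+3·721 = 4329
k=4:  x_4 = 19·27379+40·3·4329 = 1039681,  y_4 = 19·4329+3·27379 = 164388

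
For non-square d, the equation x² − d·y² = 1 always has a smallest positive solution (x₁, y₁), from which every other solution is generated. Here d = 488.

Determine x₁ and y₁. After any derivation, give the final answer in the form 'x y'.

[22; 11,44] for √488; ℓ=2 ⇒ convergent index 1
step 0: (22, 1)  from 22·(1,0) + (0,1)
step 1: (243, 11)  from 11·(22,1) + (1,0)
(x₁, y₁) = (243, 11);  243² − 488·11² = 1 ✓

243 11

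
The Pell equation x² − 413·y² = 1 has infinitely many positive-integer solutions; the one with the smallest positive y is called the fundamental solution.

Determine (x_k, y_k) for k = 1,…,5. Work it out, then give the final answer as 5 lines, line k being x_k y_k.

113399 5580
25718666401 1265532840
5832942102300599 287020317040740
1322899602891852585601 65095633862940217680
300030984130833440606834999 14763559568560095172347900

[20; 3,9,1,4,1,9,3,40] for √413; ℓ=8 ⇒ convergent index 7
k=0  a_k=20  p_k/q_k = 20/1
k=1  a_k=3  p_k/q_k = 61/3
…
k=3  a_k=1  p_k/q_k = 630/31
…
k=6  a_k=9  p_k/q_k = 36560/1799
k=7  a_k=3  p_k/q_k = 113399/5580
(x₁, y₁) = (113399, 5580);  113399² − 413·5580² = 1 ✓
n=2: (113399,5580)∘(113399,5580) = (113399·113399+413·5580·5580, 113399·5580+5580·113399) = (25718666401,1265532840)
n=3: (25718666401,1265532840)∘(113399,5580) = (113399·25718666401+413·5580·1265532840, 113399·1265532840+5580·25718666401) = (5832942102300599,287020317040740)
n=4: (5832942102300599,287020317040740)∘(113399,5580) = (113399·5832942102300599+413·5580·287020317040740, 113399·287020317040740+5580·5832942102300599) = (1322899602891852585601,65095633862940217680)
n=5: (1322899602891852585601,65095633862940217680)∘(113399,5580) = (113399·1322899602891852585601+413·5580·65095633862940217680, 113399·65095633862940217680+5580·1322899602891852585601) = (300030984130833440606834999,14763559568560095172347900)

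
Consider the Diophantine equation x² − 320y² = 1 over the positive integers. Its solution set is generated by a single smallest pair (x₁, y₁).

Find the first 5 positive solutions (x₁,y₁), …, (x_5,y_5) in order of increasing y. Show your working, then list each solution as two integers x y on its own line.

√320 → a₀=17, period (1,7,1,34); ℓ=4 even so k=3
i=0: a=17 ⇒ p=17, q=1
i=1: a=1 ⇒ p=18, q=1
i=2: a=7 ⇒ p=143, q=8
i=3: a=1 ⇒ p=161, q=9
fundamental: x₁=161, y₁=9  (since 25921 − 320·81 = 1)
k=2:  x_2 = 161·161+320·9·9 = 51841,  y_2 = 161·9+9·161 = 2898
k=3:  x_3 = 161·51841+320·9·2898 = 16692641,  y_3 = 161·2898+9·51841 = 933147
k=4:  x_4 = 161·16692641+320·9·933147 = 5374978561,  y_4 = 161·933147+9·16692641 = 300470436
k=5:  x_5 = 161·5374978561+320·9·300470436 = 1730726404001,  y_5 = 161·300470436+9·5374978561 = 96750547245

161 9
51841 2898
16692641 933147
5374978561 300470436
1730726404001 96750547245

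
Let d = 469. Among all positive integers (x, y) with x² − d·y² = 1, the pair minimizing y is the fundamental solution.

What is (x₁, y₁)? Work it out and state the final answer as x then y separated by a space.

137215 6336

√469 → a₀=21, period (1,1,1,10,6,10,1,1,1,42); ℓ=10 even so k=9
a_0=21:  p_0=21·1+0=21,  q_0=21·0+1=1
…
a_4=10:  p_4=10·65+43=693,  q_4=10·3+2=32
a_5=6:  p_5=6·693+65=4223,  q_5=6·32+3=195
…
a_8=1:  p_8=1·47146+42923=90069,  q_8=1·2177+1982=4159
a_9=1:  p_9=1·90069+47146=137215,  q_9=1·4159+2177=6336
→ (137215, 6336).  Check: 137215²=18827956225, 469·6336²=18827956224, difference 1.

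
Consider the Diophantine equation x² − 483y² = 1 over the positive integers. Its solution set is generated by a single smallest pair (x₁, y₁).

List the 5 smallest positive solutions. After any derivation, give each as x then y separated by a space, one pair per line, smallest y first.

22 1
967 44
42526 1935
1870177 85096
82245262 3742289

√483 → a₀=21, period (1,42); ℓ=2 even so k=1
step 0: (21, 1)  from 21·(1,0) + (0,1)
step 1: (22, 1)  from 1·(21,1) + (1,0)
(x₁, y₁) = (22, 1);  22² − 483·1² = 1 ✓
n=2: (22,1)∘(22,1) = (22·22+483·1·1, 22·1+1·22) = (967,44)
n=3: (967,44)∘(22,1) = (22·967+483·1·44, 22·44+1·967) = (42526,1935)
n=4: (42526,1935)∘(22,1) = (22·42526+483·1·1935, 22·1935+1·42526) = (1870177,85096)
n=5: (1870177,85096)∘(22,1) = (22·1870177+483·1·85096, 22·85096+1·1870177) = (82245262,3742289)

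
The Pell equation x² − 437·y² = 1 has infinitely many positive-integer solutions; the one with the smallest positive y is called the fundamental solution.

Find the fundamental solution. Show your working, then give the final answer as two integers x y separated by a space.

4599 220

√437 = [20; 1,9,2,9,1,40, …], period ℓ=6 (even) → k=5
i=0: a=20 ⇒ p=20, q=1
i=1: a=1 ⇒ p=21, q=1
…
i=3: a=2 ⇒ p=439, q=21
i=4: a=9 ⇒ p=4160, q=199
i=5: a=1 ⇒ p=4599, q=220
(x₁, y₁) = (4599, 220);  4599² − 437·220² = 1 ✓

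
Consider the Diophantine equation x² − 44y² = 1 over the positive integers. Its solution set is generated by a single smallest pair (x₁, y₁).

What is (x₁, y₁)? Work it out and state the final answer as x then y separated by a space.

[6; 1,1,1,2,1,1,1,12] for √44; ℓ=8 ⇒ convergent index 7
k=0  a_k=6  p_k/q_k = 6/1
…
k=3  a_k=1  p_k/q_k = 20/3
k=4  a_k=2  p_k/q_k = 53/8
k=5  a_k=1  p_k/q_k = 73/11
k=6  a_k=1  p_k/q_k = 126/19
k=7  a_k=1  p_k/q_k = 199/30
fundamental: x₁=199, y₁=30  (since 39601 − 44·900 = 1)

199 30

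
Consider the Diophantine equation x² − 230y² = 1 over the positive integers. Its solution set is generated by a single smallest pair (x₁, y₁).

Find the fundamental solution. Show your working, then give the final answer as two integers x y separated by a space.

91 6

[15; 6,30] for √230; ℓ=2 ⇒ convergent index 1
step 0: (15, 1)  from 15·(1,0) + (0,1)
step 1: (91, 6)  from 6·(15,1) + (1,0)
(x₁, y₁) = (91, 6);  91² − 230·6² = 1 ✓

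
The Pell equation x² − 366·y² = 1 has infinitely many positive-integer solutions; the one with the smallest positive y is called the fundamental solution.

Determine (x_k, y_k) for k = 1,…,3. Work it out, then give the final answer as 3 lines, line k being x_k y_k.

907925 47458
1648655611249 86176609300
2993711291685588725 156483795997357542

√366 = [19; 7,1,1,1,2,12,2,1,1,1,7,38, …], period ℓ=12 (even) → k=11
k=0  a_k=19  p_k/q_k = 19/1
…
k=2  a_k=1  p_k/q_k = 153/8
k=3  a_k=1  p_k/q_k = 287/15
k=4  a_k=1  p_k/q_k = 440/23
k=5  a_k=2  p_k/q_k = 1167/61
…
k=8  a_k=1  p_k/q_k = 44499/2326
k=9  a_k=1  p_k/q_k = 74554/3897
k=10  a_k=1  p_k/q_k = 119053/6223
k=11  a_k=7  p_k/q_k = 907925/47458
fundamental: x₁=907925, y₁=47458  (since 824327805625 − 366·2252261764 = 1)
n=2: (907925,47458)∘(907925,47458) = (907925·907925+366·47458·47458, 907925·47458+47458·907925) = (1648655611249,86176609300)
n=3: (1648655611249,86176609300)∘(907925,47458) = (907925·1648655611249+366·47458·86176609300, 907925·86176609300+47458·1648655611249) = (2993711291685588725,156483795997357542)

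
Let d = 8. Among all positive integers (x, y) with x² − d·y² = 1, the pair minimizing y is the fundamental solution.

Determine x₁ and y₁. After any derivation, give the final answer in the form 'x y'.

3 1

[2; 1,4] for √8; ℓ=2 ⇒ convergent index 1
i=0: a=2 ⇒ p=2, q=1
i=1: a=1 ⇒ p=3, q=1
(x₁, y₁) = (3, 1);  3² − 8·1² = 1 ✓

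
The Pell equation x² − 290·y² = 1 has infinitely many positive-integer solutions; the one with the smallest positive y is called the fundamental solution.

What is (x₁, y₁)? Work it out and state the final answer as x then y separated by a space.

579 34

√290 = [17; 34, …], period ℓ=1 (odd) → k=1
a_0=17:  p_0=17·1+0=17,  q_0=17·0+1=1
a_1=34:  p_1=34·17+1=579,  q_1=34·1+0=34
fundamental: x₁=579, y₁=34  (since 335241 − 290·1156 = 1)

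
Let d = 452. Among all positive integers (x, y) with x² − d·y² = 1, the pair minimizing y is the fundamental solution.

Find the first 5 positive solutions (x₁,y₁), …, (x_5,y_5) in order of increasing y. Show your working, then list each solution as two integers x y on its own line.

1204353 56648
2900932297217 136448377488
6987493029899166849 328664025545553880
16830816386073401651890177 791655010315592455701792
40540488414026331506287881514113 1906864173276900777578095047272

[21; 3,1,5,3,10,3,5,1,3,42] for √452; ℓ=10 ⇒ convergent index 9
k=0  a_k=21  p_k/q_k = 21/1
…
k=8  a_k=1  p_k/q_k = 313483/14745
k=9  a_k=3  p_k/q_k = 1204353/56648
fundamental: x₁=1204353, y₁=56648  (since 1450466148609 − 452·3208995904 = 1)
n=2: (1204353,56648)∘(1204353,56648) = (1204353·1204353+452·56648·56648, 1204353·56648+56648·1204353) = (2900932297217,136448377488)
n=3: (2900932297217,136448377488)∘(1204353,56648) = (1204353·2900932297217+452·56648·136448377488, 1204353·136448377488+56648·2900932297217) = (6987493029899166849,328664025545553880)
n=4: (6987493029899166849,328664025545553880)∘(1204353,56648) = (1204353·6987493029899166849+452·56648·328664025545553880, 1204353·328664025545553880+56648·6987493029899166849) = (16830816386073401651890177,791655010315592455701792)
n=5: (16830816386073401651890177,791655010315592455701792)∘(1204353,56648) = (1204353·16830816386073401651890177+452·56648·791655010315592455701792, 1204353·791655010315592455701792+56648·16830816386073401651890177) = (40540488414026331506287881514113,1906864173276900777578095047272)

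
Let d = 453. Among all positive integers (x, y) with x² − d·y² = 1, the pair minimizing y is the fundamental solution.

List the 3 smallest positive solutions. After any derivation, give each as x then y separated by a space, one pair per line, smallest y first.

1653751 77700
5469784740001 256992905400
18091323967121133751 850004548596233100

[21; 3,1,1,10,14,10,1,1,3,42] for √453; ℓ=10 ⇒ convergent index 9
a_0=21:  p_0=21·1+0=21,  q_0=21·0+1=1
…
a_3=1:  p_3=1·85+64=149,  q_3=1·4+3=7
…
a_5=14:  p_5=14·1575+149=22199,  q_5=14·74+7=1043
a_6=10:  p_6=10·22199+1575=223565,  q_6=10·1043+74=10504
a_7=1:  p_7=1·223565+22199=245764,  q_7=1·10504+1043=11547
a_8=1:  p_8=1·245764+223565=469329,  q_8=1·11547+10504=22051
a_9=3:  p_9=3·469329+245764=1653751,  q_9=3·22051+11547=77700
fundamental: x₁=1653751, y₁=77700  (since 2734892370001 − 453·6037290000 = 1)
(1653751+77700√453)^2 = 5469784740001 + 256992905400√453
(1653751+77700√453)^3 = 18091323967121133751 + 850004548596233100√453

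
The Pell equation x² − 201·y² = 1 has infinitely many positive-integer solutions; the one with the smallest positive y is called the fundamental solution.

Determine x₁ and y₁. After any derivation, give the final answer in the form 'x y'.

[14; 5,1,1,1,2,…,1,5,28] for √201; ℓ=14 ⇒ convergent index 13
step 0: (14, 1)  from 14·(1,0) + (0,1)
…
step 3: (156, 11)  from 1·(85,6) + (71,5)
…
step 6: (879, 62)  from 1·(638,45) + (241,17)
…
step 10: (33317, 2350)  from 1·(24768,1747) + (8549,603)
…
step 12: (91402, 6447)  from 1·(58085,4097) + (33317,2350)
step 13: (515095, 36332)  from 5·(91402,6447) + (58085,4097)
fundamental: x₁=515095, y₁=36332  (since 265322859025 − 201·1320014224 = 1)

515095 36332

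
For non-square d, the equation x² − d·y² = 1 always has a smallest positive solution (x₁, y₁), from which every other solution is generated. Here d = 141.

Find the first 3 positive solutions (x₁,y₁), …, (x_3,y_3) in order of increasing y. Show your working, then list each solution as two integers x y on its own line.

√141 → a₀=11, period (1,6,1,22); ℓ=4 even so k=3
step 0: (11, 1)  from 11·(1,0) + (0,1)
step 1: (12, 1)  from 1·(11,1) + (1,0)
step 2: (83, 7)  from 6·(12,1) + (11,1)
step 3: (95, 8)  from 1·(83,7) + (12,1)
→ (95, 8).  Check: 95²=9025, 141·8²=9024, difference 1.
(95+8√141)^2 = 18049 + 1520√141
(95+8√141)^3 = 3429215 + 288792√141

95 8
18049 1520
3429215 288792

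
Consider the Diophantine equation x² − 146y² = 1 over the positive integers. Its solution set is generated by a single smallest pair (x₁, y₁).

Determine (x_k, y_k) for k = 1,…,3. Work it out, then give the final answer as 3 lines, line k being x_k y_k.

145 12
42049 3480
12194065 1009188

√146 = [12; 12,24, …], period ℓ=2 (even) → k=1
i=0: a=12 ⇒ p=12, q=1
i=1: a=12 ⇒ p=145, q=12
→ (145, 12).  Check: 145²=21025, 146·12²=21024, difference 1.
(145+12√146)^2 = 42049 + 3480√146
(145+12√146)^3 = 12194065 + 1009188√146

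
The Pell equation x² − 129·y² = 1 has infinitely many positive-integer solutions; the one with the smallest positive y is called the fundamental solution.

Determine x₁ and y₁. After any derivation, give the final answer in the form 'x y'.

16855 1484

√129 → a₀=11, period (2,1,3,1,6,1,3,1,2,22); ℓ=10 even so k=9
k=0  a_k=11  p_k/q_k = 11/1
k=1  a_k=2  p_k/q_k = 23/2
k=2  a_k=1  p_k/q_k = 34/3
…
k=4  a_k=1  p_k/q_k = 159/14
k=5  a_k=6  p_k/q_k = 1079/95
k=6  a_k=1  p_k/q_k = 1238/109
…
k=8  a_k=1  p_k/q_k = 6031/531
k=9  a_k=2  p_k/q_k = 16855/1484
→ (16855, 1484).  Check: 16855²=284091025, 129·1484²=284091024, difference 1.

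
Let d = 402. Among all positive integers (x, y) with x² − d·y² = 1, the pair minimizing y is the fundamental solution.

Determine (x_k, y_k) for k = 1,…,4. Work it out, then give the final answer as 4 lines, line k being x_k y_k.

401 20
321601 16040
257923601 12864060
206854406401 10316960080

√402 = [20; 20,40, …], period ℓ=2 (even) → k=1
i=0: a=20 ⇒ p=20, q=1
i=1: a=20 ⇒ p=401, q=20
(x₁, y₁) = (401, 20);  401² − 402·20² = 1 ✓
(x_2, y_2) = (401·401 + 402·20·20, 401·20 + 20·401) = (321601, 16040)
(x_3, y_3) = (401·321601 + 402·20·16040, 401·16040 + 20·321601) = (257923601, 12864060)
(x_4, y_4) = (401·257923601 + 402·20·12864060, 401·12864060 + 20·257923601) = (206854406401, 10316960080)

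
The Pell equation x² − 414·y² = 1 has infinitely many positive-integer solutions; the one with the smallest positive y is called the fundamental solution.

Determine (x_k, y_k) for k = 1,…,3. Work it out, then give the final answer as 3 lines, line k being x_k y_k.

d=414: √d = [20; 2,1,7,2,7,1,2,40] (ℓ=8, even), read p_7/q_7
i=0: a=20 ⇒ p=20, q=1
…
i=6: a=1 ⇒ p=8444, q=415
i=7: a=2 ⇒ p=24335, q=1196
fundamental: x₁=24335, y₁=1196  (since 592192225 − 414·1430416 = 1)
k=2:  x_2 = 24335·24335+414·1196·1196 = 1184384449,  y_2 = 24335·1196+1196·24335 = 58209320
k=3:  x_3 = 24335·1184384449+414·1196·58209320 = 57643991108495,  y_3 = 24335·58209320+1196·1184384449 = 2833047603204

24335 1196
1184384449 58209320
57643991108495 2833047603204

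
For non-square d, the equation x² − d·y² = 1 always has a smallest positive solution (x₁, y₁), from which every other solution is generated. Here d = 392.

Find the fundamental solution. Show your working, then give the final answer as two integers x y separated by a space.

d=392: √d = [19; 1,3,1,38] (ℓ=4, even), read p_3/q_3
step 0: (19, 1)  from 19·(1,0) + (0,1)
step 1: (20, 1)  from 1·(19,1) + (1,0)
step 2: (79, 4)  from 3·(20,1) + (19,1)
step 3: (99, 5)  from 1·(79,4) + (20,1)
→ (99, 5).  Check: 99²=9801, 392·5²=9800, difference 1.

99 5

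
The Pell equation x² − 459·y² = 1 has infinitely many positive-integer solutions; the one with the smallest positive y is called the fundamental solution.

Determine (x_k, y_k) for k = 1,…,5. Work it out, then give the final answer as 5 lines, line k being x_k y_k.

499850 23331
499700044999 23324000700
499550134985000450 23317003499766669
499400269944005249820001 23310008398693414998600
499250449862522498110069999250 23303015396150489970600653331

[21; 2,2,1,4,21,4,1,2,2,42] for √459; ℓ=10 ⇒ convergent index 9
i=0: a=21 ⇒ p=21, q=1
i=1: a=2 ⇒ p=43, q=2
…
i=3: a=1 ⇒ p=150, q=7
…
i=5: a=21 ⇒ p=14997, q=700
i=6: a=4 ⇒ p=60695, q=2833
i=7: a=1 ⇒ p=75692, q=3533
i=8: a=2 ⇒ p=212079, q=9899
i=9: a=2 ⇒ p=499850, q=23331
(x₁, y₁) = (499850, 23331);  499850² − 459·23331² = 1 ✓
k=2:  x_2 = 499850·499850+459·23331·23331 = 499700044999,  y_2 = 499850·23331+23331·499850 = 23324000700
k=3:  x_3 = 499850·499700044999+459·23331·23324000700 = 499550134985000450,  y_3 = 499850·23324000700+23331·499700044999 = 23317003499766669
k=4:  x_4 = 499850·499550134985000450+459·23331·23317003499766669 = 499400269944005249820001,  y_4 = 499850·23317003499766669+23331·499550134985000450 = 23310008398693414998600
k=5:  x_5 = 499850·499400269944005249820001+459·23331·23310008398693414998600 = 499250449862522498110069999250,  y_5 = 499850·23310008398693414998600+23331·499400269944005249820001 = 23303015396150489970600653331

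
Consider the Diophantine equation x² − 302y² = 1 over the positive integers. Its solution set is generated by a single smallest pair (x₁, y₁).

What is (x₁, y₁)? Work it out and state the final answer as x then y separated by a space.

d=302: √d = [17; 2,1,1,1,4,…,1,2,34] (ℓ=16, even), read p_15/q_15
i=0: a=17 ⇒ p=17, q=1
i=1: a=2 ⇒ p=35, q=2
…
i=3: a=1 ⇒ p=87, q=5
…
i=14: a=1 ⇒ p=1617193, q=93059
i=15: a=2 ⇒ p=4276623, q=246092
→ (4276623, 246092).  Check: 4276623²=18289504284129, 302·246092²=18289504284128, difference 1.

4276623 246092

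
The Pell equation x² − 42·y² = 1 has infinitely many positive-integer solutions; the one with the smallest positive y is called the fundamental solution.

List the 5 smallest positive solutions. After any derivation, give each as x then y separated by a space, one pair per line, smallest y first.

13 2
337 52
8749 1350
227137 35048
5896813 909898

[6; 2,12] for √42; ℓ=2 ⇒ convergent index 1
i=0: a=6 ⇒ p=6, q=1
i=1: a=2 ⇒ p=13, q=2
fundamental: x₁=13, y₁=2  (since 169 − 42·4 = 1)
k=2:  x_2 = 13·13+42·2·2 = 337,  y_2 = 13·2+2·13 = 52
k=3:  x_3 = 13·337+42·2·52 = 8749,  y_3 = 13·52+2·337 = 1350
k=4:  x_4 = 13·8749+42·2·1350 = 227137,  y_4 = 13·1350+2·8749 = 35048
k=5:  x_5 = 13·227137+42·2·35048 = 5896813,  y_5 = 13·35048+2·227137 = 909898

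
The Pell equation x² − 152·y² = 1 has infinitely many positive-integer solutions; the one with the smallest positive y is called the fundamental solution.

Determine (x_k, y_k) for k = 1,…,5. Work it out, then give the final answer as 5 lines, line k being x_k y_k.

√152 → a₀=12, period (3,24); ℓ=2 even so k=1
a_0=12:  p_0=12·1+0=12,  q_0=12·0+1=1
a_1=3:  p_1=3·12+1=37,  q_1=3·1+0=3
fundamental: x₁=37, y₁=3  (since 1369 − 152·9 = 1)
k=2:  x_2 = 37·37+152·3·3 = 2737,  y_2 = 37·3+3·37 = 222
k=3:  x_3 = 37·2737+152·3·222 = 202501,  y_3 = 37·222+3·2737 = 16425
k=4:  x_4 = 37·202501+152·3·16425 = 14982337,  y_4 = 37·16425+3·202501 = 1215228
k=5:  x_5 = 37·14982337+152·3·1215228 = 1108490437,  y_5 = 37·1215228+3·14982337 = 89910447

37 3
2737 222
202501 16425
14982337 1215228
1108490437 89910447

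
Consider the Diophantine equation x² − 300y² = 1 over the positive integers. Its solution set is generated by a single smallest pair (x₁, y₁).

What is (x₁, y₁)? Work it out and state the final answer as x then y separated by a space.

1351 78

[17; 3,8,3,34] for √300; ℓ=4 ⇒ convergent index 3
k=0  a_k=17  p_k/q_k = 17/1
…
k=2  a_k=8  p_k/q_k = 433/25
k=3  a_k=3  p_k/q_k = 1351/78
fundamental: x₁=1351, y₁=78  (since 1825201 − 300·6084 = 1)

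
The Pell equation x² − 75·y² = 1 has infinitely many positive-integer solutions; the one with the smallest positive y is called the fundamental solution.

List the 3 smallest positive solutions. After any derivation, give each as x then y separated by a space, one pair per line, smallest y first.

26 3
1351 156
70226 8109

[8; 1,1,1,16] for √75; ℓ=4 ⇒ convergent index 3
a_0=8:  p_0=8·1+0=8,  q_0=8·0+1=1
a_1=1:  p_1=1·8+1=9,  q_1=1·1+0=1
a_2=1:  p_2=1·9+8=17,  q_2=1·1+1=2
a_3=1:  p_3=1·17+9=26,  q_3=1·2+1=3
(x₁, y₁) = (26, 3);  26² − 75·3² = 1 ✓
k=2:  x_2 = 26·26+75·3·3 = 1351,  y_2 = 26·3+3·26 = 156
k=3:  x_3 = 26·1351+75·3·156 = 70226,  y_3 = 26·156+3·1351 = 8109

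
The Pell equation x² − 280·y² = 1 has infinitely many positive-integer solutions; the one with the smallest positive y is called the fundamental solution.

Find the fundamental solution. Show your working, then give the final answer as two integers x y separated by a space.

d=280: √d = [16; 1,2,1,2,1,32] (ℓ=6, even), read p_5/q_5
k=0  a_k=16  p_k/q_k = 16/1
…
k=2  a_k=2  p_k/q_k = 50/3
…
k=4  a_k=2  p_k/q_k = 184/11
k=5  a_k=1  p_k/q_k = 251/15
(x₁, y₁) = (251, 15);  251² − 280·15² = 1 ✓

251 15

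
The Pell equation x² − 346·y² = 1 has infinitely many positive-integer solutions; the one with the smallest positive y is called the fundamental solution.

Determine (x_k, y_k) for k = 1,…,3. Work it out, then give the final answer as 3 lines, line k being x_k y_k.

17299 930
598510801 32176140
20707276675699 1113230090790

√346 = [18; 1,1,1,1,36, …], period ℓ=5 (odd) → k=9
a_0=18:  p_0=18·1+0=18,  q_0=18·0+1=1
a_1=1:  p_1=1·18+1=19,  q_1=1·1+0=1
a_2=1:  p_2=1·19+18=37,  q_2=1·1+1=2
…
a_5=36:  p_5=36·93+56=3404,  q_5=36·5+3=183
…
a_7=1:  p_7=1·3497+3404=6901,  q_7=1·188+183=371
a_8=1:  p_8=1·6901+3497=10398,  q_8=1·371+188=559
a_9=1:  p_9=1·10398+6901=17299,  q_9=1·559+371=930
(x₁, y₁) = (17299, 930);  17299² − 346·930² = 1 ✓
(x_2, y_2) = (17299·17299 + 346·930·930, 17299·930 + 930·17299) = (598510801, 32176140)
(x_3, y_3) = (17299·598510801 + 346·930·32176140, 17299·32176140 + 930·598510801) = (20707276675699, 1113230090790)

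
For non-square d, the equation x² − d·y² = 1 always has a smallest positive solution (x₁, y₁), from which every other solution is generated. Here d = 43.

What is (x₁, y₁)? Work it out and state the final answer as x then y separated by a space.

d=43: √d = [6; 1,1,3,1,5,1,3,1,1,12] (ℓ=10, even), read p_9/q_9
step 0: (6, 1)  from 6·(1,0) + (0,1)
…
step 2: (13, 2)  from 1·(7,1) + (6,1)
step 3: (46, 7)  from 3·(13,2) + (7,1)
step 4: (59, 9)  from 1·(46,7) + (13,2)
step 5: (341, 52)  from 5·(59,9) + (46,7)
step 6: (400, 61)  from 1·(341,52) + (59,9)
step 7: (1541, 235)  from 3·(400,61) + (341,52)
step 8: (1941, 296)  from 1·(1541,235) + (400,61)
step 9: (3482, 531)  from 1·(1941,296) + (1541,235)
(x₁, y₁) = (3482, 531);  3482² − 43·531² = 1 ✓

3482 531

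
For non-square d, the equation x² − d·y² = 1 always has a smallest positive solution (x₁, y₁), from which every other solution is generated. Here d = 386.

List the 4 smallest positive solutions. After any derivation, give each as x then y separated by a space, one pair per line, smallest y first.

√386 → a₀=19, period (1,1,1,4,1,18,1,4,1,1,1,38); ℓ=12 even so k=11
step 0: (19, 1)  from 19·(1,0) + (0,1)
…
step 3: (59, 3)  from 1·(39,2) + (20,1)
step 4: (275, 14)  from 4·(59,3) + (39,2)
…
step 9: (39392, 2005)  from 1·(32771,1668) + (6621,337)
step 10: (72163, 3673)  from 1·(39392,2005) + (32771,1668)
step 11: (111555, 5678)  from 1·(72163,3673) + (39392,2005)
(x₁, y₁) = (111555, 5678);  111555² − 386·5678² = 1 ✓
n=2: (111555,5678)∘(111555,5678) = (111555·111555+386·5678·5678, 111555·5678+5678·111555) = (24889036049,1266818580)
n=3: (24889036049,1266818580)∘(111555,5678) = (111555·24889036049+386·5678·1266818580, 111555·1266818580+5678·24889036049) = (5552992832780835,282639893378122)
n=4: (5552992832780835,282639893378122)∘(111555,5678) = (111555·5552992832780835+386·5678·282639893378122, 111555·282639893378122+5678·5552992832780835) = (1238928230896843060801,63059786610325980840)

111555 5678
24889036049 1266818580
5552992832780835 282639893378122
1238928230896843060801 63059786610325980840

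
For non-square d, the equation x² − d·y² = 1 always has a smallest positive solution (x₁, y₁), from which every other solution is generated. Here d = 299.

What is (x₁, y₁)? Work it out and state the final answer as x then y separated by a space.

[17; 3,2,3,34] for √299; ℓ=4 ⇒ convergent index 3
k=0  a_k=17  p_k/q_k = 17/1
…
k=2  a_k=2  p_k/q_k = 121/7
k=3  a_k=3  p_k/q_k = 415/24
→ (415, 24).  Check: 415²=172225, 299·24²=172224, difference 1.

415 24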